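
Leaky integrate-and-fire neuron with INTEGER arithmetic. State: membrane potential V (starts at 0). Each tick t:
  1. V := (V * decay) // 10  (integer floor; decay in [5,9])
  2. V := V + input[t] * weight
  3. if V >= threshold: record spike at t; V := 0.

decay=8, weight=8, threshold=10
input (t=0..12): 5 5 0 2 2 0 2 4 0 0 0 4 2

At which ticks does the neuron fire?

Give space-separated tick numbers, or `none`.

t=0: input=5 -> V=0 FIRE
t=1: input=5 -> V=0 FIRE
t=2: input=0 -> V=0
t=3: input=2 -> V=0 FIRE
t=4: input=2 -> V=0 FIRE
t=5: input=0 -> V=0
t=6: input=2 -> V=0 FIRE
t=7: input=4 -> V=0 FIRE
t=8: input=0 -> V=0
t=9: input=0 -> V=0
t=10: input=0 -> V=0
t=11: input=4 -> V=0 FIRE
t=12: input=2 -> V=0 FIRE

Answer: 0 1 3 4 6 7 11 12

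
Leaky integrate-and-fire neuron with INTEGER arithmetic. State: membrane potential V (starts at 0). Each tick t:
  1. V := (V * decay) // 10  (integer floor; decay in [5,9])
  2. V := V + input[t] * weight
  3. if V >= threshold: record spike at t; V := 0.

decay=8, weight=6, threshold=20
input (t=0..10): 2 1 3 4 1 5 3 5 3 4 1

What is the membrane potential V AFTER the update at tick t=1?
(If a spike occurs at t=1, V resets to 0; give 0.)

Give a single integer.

t=0: input=2 -> V=12
t=1: input=1 -> V=15
t=2: input=3 -> V=0 FIRE
t=3: input=4 -> V=0 FIRE
t=4: input=1 -> V=6
t=5: input=5 -> V=0 FIRE
t=6: input=3 -> V=18
t=7: input=5 -> V=0 FIRE
t=8: input=3 -> V=18
t=9: input=4 -> V=0 FIRE
t=10: input=1 -> V=6

Answer: 15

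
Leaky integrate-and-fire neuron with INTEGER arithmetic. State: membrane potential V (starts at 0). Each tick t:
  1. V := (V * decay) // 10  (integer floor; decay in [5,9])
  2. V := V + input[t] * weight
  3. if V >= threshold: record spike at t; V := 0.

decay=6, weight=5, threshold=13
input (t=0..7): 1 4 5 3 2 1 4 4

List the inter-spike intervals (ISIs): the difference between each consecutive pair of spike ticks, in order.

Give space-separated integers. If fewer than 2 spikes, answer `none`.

t=0: input=1 -> V=5
t=1: input=4 -> V=0 FIRE
t=2: input=5 -> V=0 FIRE
t=3: input=3 -> V=0 FIRE
t=4: input=2 -> V=10
t=5: input=1 -> V=11
t=6: input=4 -> V=0 FIRE
t=7: input=4 -> V=0 FIRE

Answer: 1 1 3 1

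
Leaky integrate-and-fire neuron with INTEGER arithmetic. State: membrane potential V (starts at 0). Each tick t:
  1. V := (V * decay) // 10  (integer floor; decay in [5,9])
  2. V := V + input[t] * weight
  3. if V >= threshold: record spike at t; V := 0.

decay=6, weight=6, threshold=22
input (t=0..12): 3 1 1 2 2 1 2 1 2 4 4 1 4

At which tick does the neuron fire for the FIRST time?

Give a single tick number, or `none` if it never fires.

Answer: 4

Derivation:
t=0: input=3 -> V=18
t=1: input=1 -> V=16
t=2: input=1 -> V=15
t=3: input=2 -> V=21
t=4: input=2 -> V=0 FIRE
t=5: input=1 -> V=6
t=6: input=2 -> V=15
t=7: input=1 -> V=15
t=8: input=2 -> V=21
t=9: input=4 -> V=0 FIRE
t=10: input=4 -> V=0 FIRE
t=11: input=1 -> V=6
t=12: input=4 -> V=0 FIRE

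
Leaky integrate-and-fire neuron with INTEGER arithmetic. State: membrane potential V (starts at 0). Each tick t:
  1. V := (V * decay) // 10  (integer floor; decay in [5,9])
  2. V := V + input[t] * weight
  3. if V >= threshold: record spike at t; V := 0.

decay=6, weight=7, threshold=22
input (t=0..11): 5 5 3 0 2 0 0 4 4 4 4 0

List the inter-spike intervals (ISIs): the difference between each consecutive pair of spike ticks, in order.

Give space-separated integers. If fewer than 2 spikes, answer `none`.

t=0: input=5 -> V=0 FIRE
t=1: input=5 -> V=0 FIRE
t=2: input=3 -> V=21
t=3: input=0 -> V=12
t=4: input=2 -> V=21
t=5: input=0 -> V=12
t=6: input=0 -> V=7
t=7: input=4 -> V=0 FIRE
t=8: input=4 -> V=0 FIRE
t=9: input=4 -> V=0 FIRE
t=10: input=4 -> V=0 FIRE
t=11: input=0 -> V=0

Answer: 1 6 1 1 1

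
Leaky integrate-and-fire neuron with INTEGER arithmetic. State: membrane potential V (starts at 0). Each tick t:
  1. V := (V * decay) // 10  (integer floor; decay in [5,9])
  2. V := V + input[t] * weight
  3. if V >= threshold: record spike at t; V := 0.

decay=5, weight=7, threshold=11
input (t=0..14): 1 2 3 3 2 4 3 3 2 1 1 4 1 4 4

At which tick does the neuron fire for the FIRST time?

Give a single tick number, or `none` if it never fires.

Answer: 1

Derivation:
t=0: input=1 -> V=7
t=1: input=2 -> V=0 FIRE
t=2: input=3 -> V=0 FIRE
t=3: input=3 -> V=0 FIRE
t=4: input=2 -> V=0 FIRE
t=5: input=4 -> V=0 FIRE
t=6: input=3 -> V=0 FIRE
t=7: input=3 -> V=0 FIRE
t=8: input=2 -> V=0 FIRE
t=9: input=1 -> V=7
t=10: input=1 -> V=10
t=11: input=4 -> V=0 FIRE
t=12: input=1 -> V=7
t=13: input=4 -> V=0 FIRE
t=14: input=4 -> V=0 FIRE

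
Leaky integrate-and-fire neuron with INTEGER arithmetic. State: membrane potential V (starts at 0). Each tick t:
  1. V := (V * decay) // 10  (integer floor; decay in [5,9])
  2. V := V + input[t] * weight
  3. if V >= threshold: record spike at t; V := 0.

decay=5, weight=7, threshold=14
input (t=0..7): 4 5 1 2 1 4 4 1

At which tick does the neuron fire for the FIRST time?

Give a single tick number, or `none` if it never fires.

t=0: input=4 -> V=0 FIRE
t=1: input=5 -> V=0 FIRE
t=2: input=1 -> V=7
t=3: input=2 -> V=0 FIRE
t=4: input=1 -> V=7
t=5: input=4 -> V=0 FIRE
t=6: input=4 -> V=0 FIRE
t=7: input=1 -> V=7

Answer: 0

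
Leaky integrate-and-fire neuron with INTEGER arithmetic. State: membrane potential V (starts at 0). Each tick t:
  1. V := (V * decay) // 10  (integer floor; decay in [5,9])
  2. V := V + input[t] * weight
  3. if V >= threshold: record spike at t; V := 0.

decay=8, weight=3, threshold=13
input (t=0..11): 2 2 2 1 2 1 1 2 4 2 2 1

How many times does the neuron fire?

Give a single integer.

t=0: input=2 -> V=6
t=1: input=2 -> V=10
t=2: input=2 -> V=0 FIRE
t=3: input=1 -> V=3
t=4: input=2 -> V=8
t=5: input=1 -> V=9
t=6: input=1 -> V=10
t=7: input=2 -> V=0 FIRE
t=8: input=4 -> V=12
t=9: input=2 -> V=0 FIRE
t=10: input=2 -> V=6
t=11: input=1 -> V=7

Answer: 3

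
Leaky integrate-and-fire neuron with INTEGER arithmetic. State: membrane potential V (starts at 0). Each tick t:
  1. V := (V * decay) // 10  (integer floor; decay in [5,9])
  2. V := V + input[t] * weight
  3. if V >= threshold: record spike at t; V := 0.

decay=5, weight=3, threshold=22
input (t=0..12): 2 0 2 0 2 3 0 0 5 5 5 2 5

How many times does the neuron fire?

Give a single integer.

Answer: 1

Derivation:
t=0: input=2 -> V=6
t=1: input=0 -> V=3
t=2: input=2 -> V=7
t=3: input=0 -> V=3
t=4: input=2 -> V=7
t=5: input=3 -> V=12
t=6: input=0 -> V=6
t=7: input=0 -> V=3
t=8: input=5 -> V=16
t=9: input=5 -> V=0 FIRE
t=10: input=5 -> V=15
t=11: input=2 -> V=13
t=12: input=5 -> V=21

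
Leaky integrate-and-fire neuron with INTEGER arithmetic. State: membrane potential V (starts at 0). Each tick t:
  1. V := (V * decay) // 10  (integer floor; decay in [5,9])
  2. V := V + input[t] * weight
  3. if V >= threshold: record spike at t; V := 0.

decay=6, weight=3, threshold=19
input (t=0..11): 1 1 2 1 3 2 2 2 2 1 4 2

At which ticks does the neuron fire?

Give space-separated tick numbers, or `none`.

t=0: input=1 -> V=3
t=1: input=1 -> V=4
t=2: input=2 -> V=8
t=3: input=1 -> V=7
t=4: input=3 -> V=13
t=5: input=2 -> V=13
t=6: input=2 -> V=13
t=7: input=2 -> V=13
t=8: input=2 -> V=13
t=9: input=1 -> V=10
t=10: input=4 -> V=18
t=11: input=2 -> V=16

Answer: none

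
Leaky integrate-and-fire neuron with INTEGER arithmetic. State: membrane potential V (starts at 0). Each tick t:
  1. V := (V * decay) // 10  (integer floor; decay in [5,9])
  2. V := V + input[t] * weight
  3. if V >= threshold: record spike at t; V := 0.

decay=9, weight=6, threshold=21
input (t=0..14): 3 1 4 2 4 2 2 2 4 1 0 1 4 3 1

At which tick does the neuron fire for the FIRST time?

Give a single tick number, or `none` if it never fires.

t=0: input=3 -> V=18
t=1: input=1 -> V=0 FIRE
t=2: input=4 -> V=0 FIRE
t=3: input=2 -> V=12
t=4: input=4 -> V=0 FIRE
t=5: input=2 -> V=12
t=6: input=2 -> V=0 FIRE
t=7: input=2 -> V=12
t=8: input=4 -> V=0 FIRE
t=9: input=1 -> V=6
t=10: input=0 -> V=5
t=11: input=1 -> V=10
t=12: input=4 -> V=0 FIRE
t=13: input=3 -> V=18
t=14: input=1 -> V=0 FIRE

Answer: 1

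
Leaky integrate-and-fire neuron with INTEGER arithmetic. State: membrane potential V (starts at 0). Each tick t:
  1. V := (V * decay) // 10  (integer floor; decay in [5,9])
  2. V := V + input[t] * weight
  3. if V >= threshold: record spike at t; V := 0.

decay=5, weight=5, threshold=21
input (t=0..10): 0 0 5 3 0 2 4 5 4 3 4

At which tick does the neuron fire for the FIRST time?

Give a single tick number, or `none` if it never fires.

t=0: input=0 -> V=0
t=1: input=0 -> V=0
t=2: input=5 -> V=0 FIRE
t=3: input=3 -> V=15
t=4: input=0 -> V=7
t=5: input=2 -> V=13
t=6: input=4 -> V=0 FIRE
t=7: input=5 -> V=0 FIRE
t=8: input=4 -> V=20
t=9: input=3 -> V=0 FIRE
t=10: input=4 -> V=20

Answer: 2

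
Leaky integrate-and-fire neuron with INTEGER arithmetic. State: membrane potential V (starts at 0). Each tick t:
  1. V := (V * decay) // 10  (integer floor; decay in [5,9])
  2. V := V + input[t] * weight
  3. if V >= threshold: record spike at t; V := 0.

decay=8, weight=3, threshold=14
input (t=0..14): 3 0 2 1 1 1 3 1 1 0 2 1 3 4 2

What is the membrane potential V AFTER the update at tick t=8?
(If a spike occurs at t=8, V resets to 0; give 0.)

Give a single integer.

Answer: 5

Derivation:
t=0: input=3 -> V=9
t=1: input=0 -> V=7
t=2: input=2 -> V=11
t=3: input=1 -> V=11
t=4: input=1 -> V=11
t=5: input=1 -> V=11
t=6: input=3 -> V=0 FIRE
t=7: input=1 -> V=3
t=8: input=1 -> V=5
t=9: input=0 -> V=4
t=10: input=2 -> V=9
t=11: input=1 -> V=10
t=12: input=3 -> V=0 FIRE
t=13: input=4 -> V=12
t=14: input=2 -> V=0 FIRE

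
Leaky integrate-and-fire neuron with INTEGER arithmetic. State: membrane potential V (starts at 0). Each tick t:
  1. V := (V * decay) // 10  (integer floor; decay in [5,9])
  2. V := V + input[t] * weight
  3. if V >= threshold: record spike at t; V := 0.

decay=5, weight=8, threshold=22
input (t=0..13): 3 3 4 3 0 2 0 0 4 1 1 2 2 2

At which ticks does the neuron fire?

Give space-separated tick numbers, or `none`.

t=0: input=3 -> V=0 FIRE
t=1: input=3 -> V=0 FIRE
t=2: input=4 -> V=0 FIRE
t=3: input=3 -> V=0 FIRE
t=4: input=0 -> V=0
t=5: input=2 -> V=16
t=6: input=0 -> V=8
t=7: input=0 -> V=4
t=8: input=4 -> V=0 FIRE
t=9: input=1 -> V=8
t=10: input=1 -> V=12
t=11: input=2 -> V=0 FIRE
t=12: input=2 -> V=16
t=13: input=2 -> V=0 FIRE

Answer: 0 1 2 3 8 11 13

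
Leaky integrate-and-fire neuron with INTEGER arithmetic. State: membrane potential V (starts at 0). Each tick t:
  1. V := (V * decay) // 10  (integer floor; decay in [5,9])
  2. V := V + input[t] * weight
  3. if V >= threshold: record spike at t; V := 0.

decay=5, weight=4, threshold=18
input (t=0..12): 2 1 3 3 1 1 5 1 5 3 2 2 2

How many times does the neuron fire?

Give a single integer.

Answer: 3

Derivation:
t=0: input=2 -> V=8
t=1: input=1 -> V=8
t=2: input=3 -> V=16
t=3: input=3 -> V=0 FIRE
t=4: input=1 -> V=4
t=5: input=1 -> V=6
t=6: input=5 -> V=0 FIRE
t=7: input=1 -> V=4
t=8: input=5 -> V=0 FIRE
t=9: input=3 -> V=12
t=10: input=2 -> V=14
t=11: input=2 -> V=15
t=12: input=2 -> V=15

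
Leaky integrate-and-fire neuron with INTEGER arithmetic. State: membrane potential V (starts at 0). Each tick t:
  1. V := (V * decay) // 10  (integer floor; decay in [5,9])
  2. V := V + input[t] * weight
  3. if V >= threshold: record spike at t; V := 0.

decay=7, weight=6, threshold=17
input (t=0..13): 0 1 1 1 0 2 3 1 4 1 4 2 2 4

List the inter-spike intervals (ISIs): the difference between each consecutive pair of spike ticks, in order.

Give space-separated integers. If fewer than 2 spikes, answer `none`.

t=0: input=0 -> V=0
t=1: input=1 -> V=6
t=2: input=1 -> V=10
t=3: input=1 -> V=13
t=4: input=0 -> V=9
t=5: input=2 -> V=0 FIRE
t=6: input=3 -> V=0 FIRE
t=7: input=1 -> V=6
t=8: input=4 -> V=0 FIRE
t=9: input=1 -> V=6
t=10: input=4 -> V=0 FIRE
t=11: input=2 -> V=12
t=12: input=2 -> V=0 FIRE
t=13: input=4 -> V=0 FIRE

Answer: 1 2 2 2 1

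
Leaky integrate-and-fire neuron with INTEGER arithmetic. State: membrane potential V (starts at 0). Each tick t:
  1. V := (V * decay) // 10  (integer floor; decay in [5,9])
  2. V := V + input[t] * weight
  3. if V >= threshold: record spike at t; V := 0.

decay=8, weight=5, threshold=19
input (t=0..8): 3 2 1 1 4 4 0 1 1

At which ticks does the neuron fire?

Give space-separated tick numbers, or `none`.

t=0: input=3 -> V=15
t=1: input=2 -> V=0 FIRE
t=2: input=1 -> V=5
t=3: input=1 -> V=9
t=4: input=4 -> V=0 FIRE
t=5: input=4 -> V=0 FIRE
t=6: input=0 -> V=0
t=7: input=1 -> V=5
t=8: input=1 -> V=9

Answer: 1 4 5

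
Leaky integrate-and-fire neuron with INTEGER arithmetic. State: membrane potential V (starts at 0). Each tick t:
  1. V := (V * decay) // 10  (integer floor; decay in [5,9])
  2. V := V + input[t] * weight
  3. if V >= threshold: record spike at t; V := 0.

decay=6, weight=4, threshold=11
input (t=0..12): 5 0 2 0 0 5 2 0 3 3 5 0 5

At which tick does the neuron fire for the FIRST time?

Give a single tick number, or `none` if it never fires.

t=0: input=5 -> V=0 FIRE
t=1: input=0 -> V=0
t=2: input=2 -> V=8
t=3: input=0 -> V=4
t=4: input=0 -> V=2
t=5: input=5 -> V=0 FIRE
t=6: input=2 -> V=8
t=7: input=0 -> V=4
t=8: input=3 -> V=0 FIRE
t=9: input=3 -> V=0 FIRE
t=10: input=5 -> V=0 FIRE
t=11: input=0 -> V=0
t=12: input=5 -> V=0 FIRE

Answer: 0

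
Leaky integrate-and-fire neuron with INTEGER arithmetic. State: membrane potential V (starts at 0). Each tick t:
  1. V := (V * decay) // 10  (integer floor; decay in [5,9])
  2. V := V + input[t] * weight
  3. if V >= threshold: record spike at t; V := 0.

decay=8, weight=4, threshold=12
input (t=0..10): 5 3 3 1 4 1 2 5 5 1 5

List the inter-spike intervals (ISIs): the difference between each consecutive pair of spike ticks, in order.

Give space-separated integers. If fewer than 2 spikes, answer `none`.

t=0: input=5 -> V=0 FIRE
t=1: input=3 -> V=0 FIRE
t=2: input=3 -> V=0 FIRE
t=3: input=1 -> V=4
t=4: input=4 -> V=0 FIRE
t=5: input=1 -> V=4
t=6: input=2 -> V=11
t=7: input=5 -> V=0 FIRE
t=8: input=5 -> V=0 FIRE
t=9: input=1 -> V=4
t=10: input=5 -> V=0 FIRE

Answer: 1 1 2 3 1 2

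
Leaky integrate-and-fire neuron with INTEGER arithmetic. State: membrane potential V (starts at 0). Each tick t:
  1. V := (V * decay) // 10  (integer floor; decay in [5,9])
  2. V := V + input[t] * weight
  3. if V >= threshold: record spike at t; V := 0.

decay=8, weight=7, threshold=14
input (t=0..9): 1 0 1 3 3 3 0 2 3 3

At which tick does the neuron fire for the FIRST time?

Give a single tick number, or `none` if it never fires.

Answer: 3

Derivation:
t=0: input=1 -> V=7
t=1: input=0 -> V=5
t=2: input=1 -> V=11
t=3: input=3 -> V=0 FIRE
t=4: input=3 -> V=0 FIRE
t=5: input=3 -> V=0 FIRE
t=6: input=0 -> V=0
t=7: input=2 -> V=0 FIRE
t=8: input=3 -> V=0 FIRE
t=9: input=3 -> V=0 FIRE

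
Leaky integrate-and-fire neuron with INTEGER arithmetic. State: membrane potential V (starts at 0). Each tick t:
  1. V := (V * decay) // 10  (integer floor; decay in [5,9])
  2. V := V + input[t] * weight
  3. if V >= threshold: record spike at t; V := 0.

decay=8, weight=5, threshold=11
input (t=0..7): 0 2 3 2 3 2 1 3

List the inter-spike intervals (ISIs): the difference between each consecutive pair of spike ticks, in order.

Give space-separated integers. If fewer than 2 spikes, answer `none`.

Answer: 2 2 1

Derivation:
t=0: input=0 -> V=0
t=1: input=2 -> V=10
t=2: input=3 -> V=0 FIRE
t=3: input=2 -> V=10
t=4: input=3 -> V=0 FIRE
t=5: input=2 -> V=10
t=6: input=1 -> V=0 FIRE
t=7: input=3 -> V=0 FIRE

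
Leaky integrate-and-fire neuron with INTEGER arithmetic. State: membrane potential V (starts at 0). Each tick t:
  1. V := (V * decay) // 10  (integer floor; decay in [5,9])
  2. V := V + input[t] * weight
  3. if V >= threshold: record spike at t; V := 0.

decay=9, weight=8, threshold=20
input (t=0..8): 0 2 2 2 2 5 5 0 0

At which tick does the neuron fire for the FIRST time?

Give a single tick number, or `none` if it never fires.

Answer: 2

Derivation:
t=0: input=0 -> V=0
t=1: input=2 -> V=16
t=2: input=2 -> V=0 FIRE
t=3: input=2 -> V=16
t=4: input=2 -> V=0 FIRE
t=5: input=5 -> V=0 FIRE
t=6: input=5 -> V=0 FIRE
t=7: input=0 -> V=0
t=8: input=0 -> V=0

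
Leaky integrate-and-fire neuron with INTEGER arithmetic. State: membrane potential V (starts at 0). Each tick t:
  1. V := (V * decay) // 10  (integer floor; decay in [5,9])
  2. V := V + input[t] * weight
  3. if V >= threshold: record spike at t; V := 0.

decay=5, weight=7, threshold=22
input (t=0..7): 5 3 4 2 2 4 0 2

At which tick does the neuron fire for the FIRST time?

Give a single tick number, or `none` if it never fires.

Answer: 0

Derivation:
t=0: input=5 -> V=0 FIRE
t=1: input=3 -> V=21
t=2: input=4 -> V=0 FIRE
t=3: input=2 -> V=14
t=4: input=2 -> V=21
t=5: input=4 -> V=0 FIRE
t=6: input=0 -> V=0
t=7: input=2 -> V=14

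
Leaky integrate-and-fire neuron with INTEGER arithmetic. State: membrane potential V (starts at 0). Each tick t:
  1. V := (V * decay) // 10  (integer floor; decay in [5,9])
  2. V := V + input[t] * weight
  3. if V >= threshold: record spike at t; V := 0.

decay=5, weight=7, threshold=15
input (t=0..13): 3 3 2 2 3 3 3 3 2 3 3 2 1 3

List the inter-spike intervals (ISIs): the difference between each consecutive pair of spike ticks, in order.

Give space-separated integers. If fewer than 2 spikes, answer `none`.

t=0: input=3 -> V=0 FIRE
t=1: input=3 -> V=0 FIRE
t=2: input=2 -> V=14
t=3: input=2 -> V=0 FIRE
t=4: input=3 -> V=0 FIRE
t=5: input=3 -> V=0 FIRE
t=6: input=3 -> V=0 FIRE
t=7: input=3 -> V=0 FIRE
t=8: input=2 -> V=14
t=9: input=3 -> V=0 FIRE
t=10: input=3 -> V=0 FIRE
t=11: input=2 -> V=14
t=12: input=1 -> V=14
t=13: input=3 -> V=0 FIRE

Answer: 1 2 1 1 1 1 2 1 3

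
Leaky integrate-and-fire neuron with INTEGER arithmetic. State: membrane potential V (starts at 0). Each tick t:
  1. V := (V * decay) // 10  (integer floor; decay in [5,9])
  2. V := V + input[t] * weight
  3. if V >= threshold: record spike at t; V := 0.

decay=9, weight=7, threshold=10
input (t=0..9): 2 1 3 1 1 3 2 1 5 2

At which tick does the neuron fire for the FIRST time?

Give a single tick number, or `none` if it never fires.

t=0: input=2 -> V=0 FIRE
t=1: input=1 -> V=7
t=2: input=3 -> V=0 FIRE
t=3: input=1 -> V=7
t=4: input=1 -> V=0 FIRE
t=5: input=3 -> V=0 FIRE
t=6: input=2 -> V=0 FIRE
t=7: input=1 -> V=7
t=8: input=5 -> V=0 FIRE
t=9: input=2 -> V=0 FIRE

Answer: 0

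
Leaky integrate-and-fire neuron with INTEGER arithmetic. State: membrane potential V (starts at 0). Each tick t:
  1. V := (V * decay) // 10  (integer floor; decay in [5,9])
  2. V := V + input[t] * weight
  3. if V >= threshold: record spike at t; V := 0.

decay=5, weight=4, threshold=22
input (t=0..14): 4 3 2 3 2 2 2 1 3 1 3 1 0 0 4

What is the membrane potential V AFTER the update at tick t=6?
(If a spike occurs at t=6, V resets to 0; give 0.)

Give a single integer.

t=0: input=4 -> V=16
t=1: input=3 -> V=20
t=2: input=2 -> V=18
t=3: input=3 -> V=21
t=4: input=2 -> V=18
t=5: input=2 -> V=17
t=6: input=2 -> V=16
t=7: input=1 -> V=12
t=8: input=3 -> V=18
t=9: input=1 -> V=13
t=10: input=3 -> V=18
t=11: input=1 -> V=13
t=12: input=0 -> V=6
t=13: input=0 -> V=3
t=14: input=4 -> V=17

Answer: 16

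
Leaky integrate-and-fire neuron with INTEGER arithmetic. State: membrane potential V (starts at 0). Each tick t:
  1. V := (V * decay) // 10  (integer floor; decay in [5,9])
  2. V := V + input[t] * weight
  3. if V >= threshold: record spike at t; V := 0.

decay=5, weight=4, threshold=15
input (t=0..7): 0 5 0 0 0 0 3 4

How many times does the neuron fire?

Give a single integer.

t=0: input=0 -> V=0
t=1: input=5 -> V=0 FIRE
t=2: input=0 -> V=0
t=3: input=0 -> V=0
t=4: input=0 -> V=0
t=5: input=0 -> V=0
t=6: input=3 -> V=12
t=7: input=4 -> V=0 FIRE

Answer: 2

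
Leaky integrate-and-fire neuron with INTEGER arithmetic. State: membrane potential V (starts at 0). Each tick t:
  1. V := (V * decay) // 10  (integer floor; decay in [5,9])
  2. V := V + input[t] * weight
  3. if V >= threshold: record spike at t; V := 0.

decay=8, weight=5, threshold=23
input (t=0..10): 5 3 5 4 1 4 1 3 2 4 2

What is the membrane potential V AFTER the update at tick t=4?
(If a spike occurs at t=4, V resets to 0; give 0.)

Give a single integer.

Answer: 21

Derivation:
t=0: input=5 -> V=0 FIRE
t=1: input=3 -> V=15
t=2: input=5 -> V=0 FIRE
t=3: input=4 -> V=20
t=4: input=1 -> V=21
t=5: input=4 -> V=0 FIRE
t=6: input=1 -> V=5
t=7: input=3 -> V=19
t=8: input=2 -> V=0 FIRE
t=9: input=4 -> V=20
t=10: input=2 -> V=0 FIRE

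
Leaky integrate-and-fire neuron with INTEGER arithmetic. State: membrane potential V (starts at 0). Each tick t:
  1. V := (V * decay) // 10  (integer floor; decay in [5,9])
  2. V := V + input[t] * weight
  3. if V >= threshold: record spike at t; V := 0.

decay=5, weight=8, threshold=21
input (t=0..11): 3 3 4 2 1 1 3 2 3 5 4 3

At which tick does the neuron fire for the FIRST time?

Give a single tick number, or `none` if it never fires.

Answer: 0

Derivation:
t=0: input=3 -> V=0 FIRE
t=1: input=3 -> V=0 FIRE
t=2: input=4 -> V=0 FIRE
t=3: input=2 -> V=16
t=4: input=1 -> V=16
t=5: input=1 -> V=16
t=6: input=3 -> V=0 FIRE
t=7: input=2 -> V=16
t=8: input=3 -> V=0 FIRE
t=9: input=5 -> V=0 FIRE
t=10: input=4 -> V=0 FIRE
t=11: input=3 -> V=0 FIRE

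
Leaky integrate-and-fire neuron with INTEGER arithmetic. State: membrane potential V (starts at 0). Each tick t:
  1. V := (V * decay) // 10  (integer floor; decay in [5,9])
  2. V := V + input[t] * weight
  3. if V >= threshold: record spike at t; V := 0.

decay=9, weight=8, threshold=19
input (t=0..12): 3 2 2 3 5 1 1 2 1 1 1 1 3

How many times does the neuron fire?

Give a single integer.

t=0: input=3 -> V=0 FIRE
t=1: input=2 -> V=16
t=2: input=2 -> V=0 FIRE
t=3: input=3 -> V=0 FIRE
t=4: input=5 -> V=0 FIRE
t=5: input=1 -> V=8
t=6: input=1 -> V=15
t=7: input=2 -> V=0 FIRE
t=8: input=1 -> V=8
t=9: input=1 -> V=15
t=10: input=1 -> V=0 FIRE
t=11: input=1 -> V=8
t=12: input=3 -> V=0 FIRE

Answer: 7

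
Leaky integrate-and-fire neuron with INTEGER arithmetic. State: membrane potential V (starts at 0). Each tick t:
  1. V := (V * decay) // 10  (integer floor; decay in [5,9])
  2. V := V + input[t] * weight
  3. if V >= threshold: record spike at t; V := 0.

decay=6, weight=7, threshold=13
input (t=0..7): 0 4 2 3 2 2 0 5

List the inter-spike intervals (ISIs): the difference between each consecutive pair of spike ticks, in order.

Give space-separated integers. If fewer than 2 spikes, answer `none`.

t=0: input=0 -> V=0
t=1: input=4 -> V=0 FIRE
t=2: input=2 -> V=0 FIRE
t=3: input=3 -> V=0 FIRE
t=4: input=2 -> V=0 FIRE
t=5: input=2 -> V=0 FIRE
t=6: input=0 -> V=0
t=7: input=5 -> V=0 FIRE

Answer: 1 1 1 1 2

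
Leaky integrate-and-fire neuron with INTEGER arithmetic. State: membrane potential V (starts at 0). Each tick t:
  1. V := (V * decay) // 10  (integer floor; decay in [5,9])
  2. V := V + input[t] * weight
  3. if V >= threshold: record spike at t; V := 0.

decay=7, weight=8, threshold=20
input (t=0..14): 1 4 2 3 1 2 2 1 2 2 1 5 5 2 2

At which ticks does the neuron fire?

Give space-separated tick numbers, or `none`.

t=0: input=1 -> V=8
t=1: input=4 -> V=0 FIRE
t=2: input=2 -> V=16
t=3: input=3 -> V=0 FIRE
t=4: input=1 -> V=8
t=5: input=2 -> V=0 FIRE
t=6: input=2 -> V=16
t=7: input=1 -> V=19
t=8: input=2 -> V=0 FIRE
t=9: input=2 -> V=16
t=10: input=1 -> V=19
t=11: input=5 -> V=0 FIRE
t=12: input=5 -> V=0 FIRE
t=13: input=2 -> V=16
t=14: input=2 -> V=0 FIRE

Answer: 1 3 5 8 11 12 14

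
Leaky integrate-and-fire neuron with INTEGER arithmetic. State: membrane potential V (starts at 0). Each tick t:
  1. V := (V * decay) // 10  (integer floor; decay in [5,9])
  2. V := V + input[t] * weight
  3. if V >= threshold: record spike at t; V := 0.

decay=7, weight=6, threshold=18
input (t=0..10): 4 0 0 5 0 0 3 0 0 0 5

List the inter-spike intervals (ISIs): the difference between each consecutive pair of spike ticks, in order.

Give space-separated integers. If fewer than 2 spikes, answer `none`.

t=0: input=4 -> V=0 FIRE
t=1: input=0 -> V=0
t=2: input=0 -> V=0
t=3: input=5 -> V=0 FIRE
t=4: input=0 -> V=0
t=5: input=0 -> V=0
t=6: input=3 -> V=0 FIRE
t=7: input=0 -> V=0
t=8: input=0 -> V=0
t=9: input=0 -> V=0
t=10: input=5 -> V=0 FIRE

Answer: 3 3 4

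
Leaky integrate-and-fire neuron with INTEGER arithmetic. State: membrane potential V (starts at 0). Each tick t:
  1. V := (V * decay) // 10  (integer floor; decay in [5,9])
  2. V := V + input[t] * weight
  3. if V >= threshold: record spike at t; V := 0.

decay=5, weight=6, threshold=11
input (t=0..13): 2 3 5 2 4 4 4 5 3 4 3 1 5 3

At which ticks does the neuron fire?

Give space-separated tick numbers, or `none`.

t=0: input=2 -> V=0 FIRE
t=1: input=3 -> V=0 FIRE
t=2: input=5 -> V=0 FIRE
t=3: input=2 -> V=0 FIRE
t=4: input=4 -> V=0 FIRE
t=5: input=4 -> V=0 FIRE
t=6: input=4 -> V=0 FIRE
t=7: input=5 -> V=0 FIRE
t=8: input=3 -> V=0 FIRE
t=9: input=4 -> V=0 FIRE
t=10: input=3 -> V=0 FIRE
t=11: input=1 -> V=6
t=12: input=5 -> V=0 FIRE
t=13: input=3 -> V=0 FIRE

Answer: 0 1 2 3 4 5 6 7 8 9 10 12 13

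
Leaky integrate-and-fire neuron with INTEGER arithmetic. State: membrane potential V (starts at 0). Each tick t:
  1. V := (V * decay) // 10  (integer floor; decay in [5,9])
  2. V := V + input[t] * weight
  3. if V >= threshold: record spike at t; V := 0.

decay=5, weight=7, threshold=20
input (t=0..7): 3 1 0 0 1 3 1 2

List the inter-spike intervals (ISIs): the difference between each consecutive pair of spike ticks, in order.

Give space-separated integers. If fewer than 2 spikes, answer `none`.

Answer: 5

Derivation:
t=0: input=3 -> V=0 FIRE
t=1: input=1 -> V=7
t=2: input=0 -> V=3
t=3: input=0 -> V=1
t=4: input=1 -> V=7
t=5: input=3 -> V=0 FIRE
t=6: input=1 -> V=7
t=7: input=2 -> V=17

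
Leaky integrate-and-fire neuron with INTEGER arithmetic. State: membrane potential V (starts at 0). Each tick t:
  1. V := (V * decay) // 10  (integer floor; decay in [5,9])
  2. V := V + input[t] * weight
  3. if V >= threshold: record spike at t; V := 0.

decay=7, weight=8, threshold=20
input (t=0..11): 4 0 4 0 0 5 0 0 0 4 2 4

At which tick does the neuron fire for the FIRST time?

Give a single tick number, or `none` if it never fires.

Answer: 0

Derivation:
t=0: input=4 -> V=0 FIRE
t=1: input=0 -> V=0
t=2: input=4 -> V=0 FIRE
t=3: input=0 -> V=0
t=4: input=0 -> V=0
t=5: input=5 -> V=0 FIRE
t=6: input=0 -> V=0
t=7: input=0 -> V=0
t=8: input=0 -> V=0
t=9: input=4 -> V=0 FIRE
t=10: input=2 -> V=16
t=11: input=4 -> V=0 FIRE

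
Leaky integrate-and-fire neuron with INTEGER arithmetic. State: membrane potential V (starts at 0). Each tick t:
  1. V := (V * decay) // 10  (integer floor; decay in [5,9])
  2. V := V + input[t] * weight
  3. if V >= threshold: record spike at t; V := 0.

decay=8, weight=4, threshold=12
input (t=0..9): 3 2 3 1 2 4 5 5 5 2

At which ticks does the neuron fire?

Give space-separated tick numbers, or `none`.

t=0: input=3 -> V=0 FIRE
t=1: input=2 -> V=8
t=2: input=3 -> V=0 FIRE
t=3: input=1 -> V=4
t=4: input=2 -> V=11
t=5: input=4 -> V=0 FIRE
t=6: input=5 -> V=0 FIRE
t=7: input=5 -> V=0 FIRE
t=8: input=5 -> V=0 FIRE
t=9: input=2 -> V=8

Answer: 0 2 5 6 7 8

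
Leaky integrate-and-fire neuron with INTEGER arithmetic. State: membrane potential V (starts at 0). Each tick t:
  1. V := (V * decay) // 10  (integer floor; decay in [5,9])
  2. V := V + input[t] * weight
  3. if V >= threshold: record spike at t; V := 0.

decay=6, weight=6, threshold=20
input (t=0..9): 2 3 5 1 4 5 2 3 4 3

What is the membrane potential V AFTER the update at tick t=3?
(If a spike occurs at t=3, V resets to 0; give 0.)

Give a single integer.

Answer: 6

Derivation:
t=0: input=2 -> V=12
t=1: input=3 -> V=0 FIRE
t=2: input=5 -> V=0 FIRE
t=3: input=1 -> V=6
t=4: input=4 -> V=0 FIRE
t=5: input=5 -> V=0 FIRE
t=6: input=2 -> V=12
t=7: input=3 -> V=0 FIRE
t=8: input=4 -> V=0 FIRE
t=9: input=3 -> V=18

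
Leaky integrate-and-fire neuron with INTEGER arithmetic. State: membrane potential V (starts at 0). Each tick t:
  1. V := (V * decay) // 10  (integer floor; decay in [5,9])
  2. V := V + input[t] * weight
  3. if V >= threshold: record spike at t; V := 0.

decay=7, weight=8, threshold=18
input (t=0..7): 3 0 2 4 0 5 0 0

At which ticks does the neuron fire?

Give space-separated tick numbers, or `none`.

t=0: input=3 -> V=0 FIRE
t=1: input=0 -> V=0
t=2: input=2 -> V=16
t=3: input=4 -> V=0 FIRE
t=4: input=0 -> V=0
t=5: input=5 -> V=0 FIRE
t=6: input=0 -> V=0
t=7: input=0 -> V=0

Answer: 0 3 5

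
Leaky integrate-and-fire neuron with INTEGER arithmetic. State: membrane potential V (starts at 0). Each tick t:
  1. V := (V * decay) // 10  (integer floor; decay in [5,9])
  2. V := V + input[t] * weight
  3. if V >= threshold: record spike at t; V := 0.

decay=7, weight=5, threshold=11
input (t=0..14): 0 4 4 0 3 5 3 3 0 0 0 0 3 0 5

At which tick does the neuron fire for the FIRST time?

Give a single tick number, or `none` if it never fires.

Answer: 1

Derivation:
t=0: input=0 -> V=0
t=1: input=4 -> V=0 FIRE
t=2: input=4 -> V=0 FIRE
t=3: input=0 -> V=0
t=4: input=3 -> V=0 FIRE
t=5: input=5 -> V=0 FIRE
t=6: input=3 -> V=0 FIRE
t=7: input=3 -> V=0 FIRE
t=8: input=0 -> V=0
t=9: input=0 -> V=0
t=10: input=0 -> V=0
t=11: input=0 -> V=0
t=12: input=3 -> V=0 FIRE
t=13: input=0 -> V=0
t=14: input=5 -> V=0 FIRE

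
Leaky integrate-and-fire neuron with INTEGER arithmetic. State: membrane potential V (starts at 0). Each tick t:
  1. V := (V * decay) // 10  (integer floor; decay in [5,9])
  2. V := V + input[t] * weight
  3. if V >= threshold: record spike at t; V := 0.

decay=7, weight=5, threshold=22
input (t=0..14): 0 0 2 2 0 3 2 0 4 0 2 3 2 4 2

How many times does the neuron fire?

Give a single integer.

t=0: input=0 -> V=0
t=1: input=0 -> V=0
t=2: input=2 -> V=10
t=3: input=2 -> V=17
t=4: input=0 -> V=11
t=5: input=3 -> V=0 FIRE
t=6: input=2 -> V=10
t=7: input=0 -> V=7
t=8: input=4 -> V=0 FIRE
t=9: input=0 -> V=0
t=10: input=2 -> V=10
t=11: input=3 -> V=0 FIRE
t=12: input=2 -> V=10
t=13: input=4 -> V=0 FIRE
t=14: input=2 -> V=10

Answer: 4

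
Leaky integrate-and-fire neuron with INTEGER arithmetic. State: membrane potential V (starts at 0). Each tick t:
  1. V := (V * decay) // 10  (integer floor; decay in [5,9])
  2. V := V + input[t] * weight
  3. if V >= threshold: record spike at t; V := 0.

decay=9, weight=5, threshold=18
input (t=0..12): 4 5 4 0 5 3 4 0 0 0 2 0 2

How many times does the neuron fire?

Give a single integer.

t=0: input=4 -> V=0 FIRE
t=1: input=5 -> V=0 FIRE
t=2: input=4 -> V=0 FIRE
t=3: input=0 -> V=0
t=4: input=5 -> V=0 FIRE
t=5: input=3 -> V=15
t=6: input=4 -> V=0 FIRE
t=7: input=0 -> V=0
t=8: input=0 -> V=0
t=9: input=0 -> V=0
t=10: input=2 -> V=10
t=11: input=0 -> V=9
t=12: input=2 -> V=0 FIRE

Answer: 6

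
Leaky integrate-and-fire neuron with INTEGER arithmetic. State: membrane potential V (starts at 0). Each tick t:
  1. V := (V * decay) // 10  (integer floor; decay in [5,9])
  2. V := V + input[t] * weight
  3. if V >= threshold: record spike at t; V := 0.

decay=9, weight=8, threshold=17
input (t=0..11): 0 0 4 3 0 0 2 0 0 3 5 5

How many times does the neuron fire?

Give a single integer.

t=0: input=0 -> V=0
t=1: input=0 -> V=0
t=2: input=4 -> V=0 FIRE
t=3: input=3 -> V=0 FIRE
t=4: input=0 -> V=0
t=5: input=0 -> V=0
t=6: input=2 -> V=16
t=7: input=0 -> V=14
t=8: input=0 -> V=12
t=9: input=3 -> V=0 FIRE
t=10: input=5 -> V=0 FIRE
t=11: input=5 -> V=0 FIRE

Answer: 5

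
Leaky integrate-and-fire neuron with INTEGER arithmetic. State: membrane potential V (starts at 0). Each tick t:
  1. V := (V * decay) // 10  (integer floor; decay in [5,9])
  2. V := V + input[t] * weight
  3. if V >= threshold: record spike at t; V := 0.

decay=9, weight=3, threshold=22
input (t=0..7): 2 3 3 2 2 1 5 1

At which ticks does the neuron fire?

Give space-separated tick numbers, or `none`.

Answer: 3 6

Derivation:
t=0: input=2 -> V=6
t=1: input=3 -> V=14
t=2: input=3 -> V=21
t=3: input=2 -> V=0 FIRE
t=4: input=2 -> V=6
t=5: input=1 -> V=8
t=6: input=5 -> V=0 FIRE
t=7: input=1 -> V=3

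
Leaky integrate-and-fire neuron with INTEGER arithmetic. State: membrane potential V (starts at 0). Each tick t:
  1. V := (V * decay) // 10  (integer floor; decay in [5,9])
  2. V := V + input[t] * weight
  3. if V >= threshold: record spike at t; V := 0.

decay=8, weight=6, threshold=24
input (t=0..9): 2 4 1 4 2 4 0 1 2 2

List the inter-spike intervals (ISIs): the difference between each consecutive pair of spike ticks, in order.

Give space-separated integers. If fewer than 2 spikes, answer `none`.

Answer: 2 2 4

Derivation:
t=0: input=2 -> V=12
t=1: input=4 -> V=0 FIRE
t=2: input=1 -> V=6
t=3: input=4 -> V=0 FIRE
t=4: input=2 -> V=12
t=5: input=4 -> V=0 FIRE
t=6: input=0 -> V=0
t=7: input=1 -> V=6
t=8: input=2 -> V=16
t=9: input=2 -> V=0 FIRE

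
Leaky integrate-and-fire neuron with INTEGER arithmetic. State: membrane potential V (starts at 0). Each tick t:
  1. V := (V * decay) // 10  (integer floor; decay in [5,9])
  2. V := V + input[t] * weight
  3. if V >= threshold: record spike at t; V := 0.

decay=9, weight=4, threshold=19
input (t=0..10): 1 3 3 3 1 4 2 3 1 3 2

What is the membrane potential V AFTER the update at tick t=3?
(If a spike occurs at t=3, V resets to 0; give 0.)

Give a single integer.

t=0: input=1 -> V=4
t=1: input=3 -> V=15
t=2: input=3 -> V=0 FIRE
t=3: input=3 -> V=12
t=4: input=1 -> V=14
t=5: input=4 -> V=0 FIRE
t=6: input=2 -> V=8
t=7: input=3 -> V=0 FIRE
t=8: input=1 -> V=4
t=9: input=3 -> V=15
t=10: input=2 -> V=0 FIRE

Answer: 12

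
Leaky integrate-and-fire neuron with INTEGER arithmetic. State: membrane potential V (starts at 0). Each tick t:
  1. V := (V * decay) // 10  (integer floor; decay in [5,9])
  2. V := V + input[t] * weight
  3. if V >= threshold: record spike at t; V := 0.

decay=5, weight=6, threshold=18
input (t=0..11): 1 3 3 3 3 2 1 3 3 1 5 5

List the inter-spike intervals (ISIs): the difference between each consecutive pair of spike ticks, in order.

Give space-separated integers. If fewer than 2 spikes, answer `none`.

Answer: 1 1 1 3 1 2 1

Derivation:
t=0: input=1 -> V=6
t=1: input=3 -> V=0 FIRE
t=2: input=3 -> V=0 FIRE
t=3: input=3 -> V=0 FIRE
t=4: input=3 -> V=0 FIRE
t=5: input=2 -> V=12
t=6: input=1 -> V=12
t=7: input=3 -> V=0 FIRE
t=8: input=3 -> V=0 FIRE
t=9: input=1 -> V=6
t=10: input=5 -> V=0 FIRE
t=11: input=5 -> V=0 FIRE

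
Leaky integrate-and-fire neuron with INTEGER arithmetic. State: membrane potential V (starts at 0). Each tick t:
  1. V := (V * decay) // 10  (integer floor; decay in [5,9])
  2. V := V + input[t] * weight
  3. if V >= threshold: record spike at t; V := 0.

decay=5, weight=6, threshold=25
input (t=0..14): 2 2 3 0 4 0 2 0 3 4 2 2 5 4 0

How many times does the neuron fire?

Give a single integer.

Answer: 3

Derivation:
t=0: input=2 -> V=12
t=1: input=2 -> V=18
t=2: input=3 -> V=0 FIRE
t=3: input=0 -> V=0
t=4: input=4 -> V=24
t=5: input=0 -> V=12
t=6: input=2 -> V=18
t=7: input=0 -> V=9
t=8: input=3 -> V=22
t=9: input=4 -> V=0 FIRE
t=10: input=2 -> V=12
t=11: input=2 -> V=18
t=12: input=5 -> V=0 FIRE
t=13: input=4 -> V=24
t=14: input=0 -> V=12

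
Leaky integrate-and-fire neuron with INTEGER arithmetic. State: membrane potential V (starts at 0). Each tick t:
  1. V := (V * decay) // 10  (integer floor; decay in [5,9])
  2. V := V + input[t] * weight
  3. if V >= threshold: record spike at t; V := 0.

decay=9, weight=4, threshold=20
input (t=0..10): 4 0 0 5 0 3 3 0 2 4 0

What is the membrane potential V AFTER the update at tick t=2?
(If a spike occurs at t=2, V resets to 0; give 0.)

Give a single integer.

Answer: 12

Derivation:
t=0: input=4 -> V=16
t=1: input=0 -> V=14
t=2: input=0 -> V=12
t=3: input=5 -> V=0 FIRE
t=4: input=0 -> V=0
t=5: input=3 -> V=12
t=6: input=3 -> V=0 FIRE
t=7: input=0 -> V=0
t=8: input=2 -> V=8
t=9: input=4 -> V=0 FIRE
t=10: input=0 -> V=0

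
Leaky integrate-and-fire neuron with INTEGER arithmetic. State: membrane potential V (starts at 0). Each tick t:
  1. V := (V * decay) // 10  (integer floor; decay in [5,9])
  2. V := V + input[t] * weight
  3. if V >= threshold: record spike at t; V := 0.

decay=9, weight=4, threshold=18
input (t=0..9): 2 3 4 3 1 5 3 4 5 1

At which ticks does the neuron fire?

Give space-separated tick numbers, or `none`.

t=0: input=2 -> V=8
t=1: input=3 -> V=0 FIRE
t=2: input=4 -> V=16
t=3: input=3 -> V=0 FIRE
t=4: input=1 -> V=4
t=5: input=5 -> V=0 FIRE
t=6: input=3 -> V=12
t=7: input=4 -> V=0 FIRE
t=8: input=5 -> V=0 FIRE
t=9: input=1 -> V=4

Answer: 1 3 5 7 8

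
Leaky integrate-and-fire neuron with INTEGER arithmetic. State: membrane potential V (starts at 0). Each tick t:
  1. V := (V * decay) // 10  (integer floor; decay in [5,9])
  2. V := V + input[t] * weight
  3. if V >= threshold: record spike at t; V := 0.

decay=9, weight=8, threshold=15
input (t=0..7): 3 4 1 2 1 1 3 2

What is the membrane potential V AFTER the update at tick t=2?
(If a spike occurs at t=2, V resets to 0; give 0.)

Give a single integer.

t=0: input=3 -> V=0 FIRE
t=1: input=4 -> V=0 FIRE
t=2: input=1 -> V=8
t=3: input=2 -> V=0 FIRE
t=4: input=1 -> V=8
t=5: input=1 -> V=0 FIRE
t=6: input=3 -> V=0 FIRE
t=7: input=2 -> V=0 FIRE

Answer: 8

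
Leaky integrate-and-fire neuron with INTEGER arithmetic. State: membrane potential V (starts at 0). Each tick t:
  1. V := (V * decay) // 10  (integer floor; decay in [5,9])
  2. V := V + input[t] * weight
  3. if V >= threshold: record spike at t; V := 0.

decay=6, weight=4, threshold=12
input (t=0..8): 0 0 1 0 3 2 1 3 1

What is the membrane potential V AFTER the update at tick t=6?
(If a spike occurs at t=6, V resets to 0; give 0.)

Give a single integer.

t=0: input=0 -> V=0
t=1: input=0 -> V=0
t=2: input=1 -> V=4
t=3: input=0 -> V=2
t=4: input=3 -> V=0 FIRE
t=5: input=2 -> V=8
t=6: input=1 -> V=8
t=7: input=3 -> V=0 FIRE
t=8: input=1 -> V=4

Answer: 8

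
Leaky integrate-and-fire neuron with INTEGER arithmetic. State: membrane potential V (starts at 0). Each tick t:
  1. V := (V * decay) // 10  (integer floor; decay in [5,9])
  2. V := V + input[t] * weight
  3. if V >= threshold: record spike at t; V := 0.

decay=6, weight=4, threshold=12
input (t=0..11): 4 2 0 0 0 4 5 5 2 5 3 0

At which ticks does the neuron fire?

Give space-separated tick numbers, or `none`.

Answer: 0 5 6 7 9 10

Derivation:
t=0: input=4 -> V=0 FIRE
t=1: input=2 -> V=8
t=2: input=0 -> V=4
t=3: input=0 -> V=2
t=4: input=0 -> V=1
t=5: input=4 -> V=0 FIRE
t=6: input=5 -> V=0 FIRE
t=7: input=5 -> V=0 FIRE
t=8: input=2 -> V=8
t=9: input=5 -> V=0 FIRE
t=10: input=3 -> V=0 FIRE
t=11: input=0 -> V=0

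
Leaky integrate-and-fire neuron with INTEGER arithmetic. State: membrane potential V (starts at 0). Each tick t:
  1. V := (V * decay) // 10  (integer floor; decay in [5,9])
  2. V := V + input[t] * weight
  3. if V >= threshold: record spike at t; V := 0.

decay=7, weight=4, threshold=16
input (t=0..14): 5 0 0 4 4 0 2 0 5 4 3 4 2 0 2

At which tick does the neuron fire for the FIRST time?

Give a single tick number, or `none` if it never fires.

t=0: input=5 -> V=0 FIRE
t=1: input=0 -> V=0
t=2: input=0 -> V=0
t=3: input=4 -> V=0 FIRE
t=4: input=4 -> V=0 FIRE
t=5: input=0 -> V=0
t=6: input=2 -> V=8
t=7: input=0 -> V=5
t=8: input=5 -> V=0 FIRE
t=9: input=4 -> V=0 FIRE
t=10: input=3 -> V=12
t=11: input=4 -> V=0 FIRE
t=12: input=2 -> V=8
t=13: input=0 -> V=5
t=14: input=2 -> V=11

Answer: 0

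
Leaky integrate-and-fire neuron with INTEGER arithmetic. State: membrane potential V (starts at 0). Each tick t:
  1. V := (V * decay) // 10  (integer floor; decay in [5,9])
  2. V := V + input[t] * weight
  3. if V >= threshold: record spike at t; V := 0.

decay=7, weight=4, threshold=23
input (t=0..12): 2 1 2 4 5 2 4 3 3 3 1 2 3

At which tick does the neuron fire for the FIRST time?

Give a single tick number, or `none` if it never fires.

Answer: 3

Derivation:
t=0: input=2 -> V=8
t=1: input=1 -> V=9
t=2: input=2 -> V=14
t=3: input=4 -> V=0 FIRE
t=4: input=5 -> V=20
t=5: input=2 -> V=22
t=6: input=4 -> V=0 FIRE
t=7: input=3 -> V=12
t=8: input=3 -> V=20
t=9: input=3 -> V=0 FIRE
t=10: input=1 -> V=4
t=11: input=2 -> V=10
t=12: input=3 -> V=19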